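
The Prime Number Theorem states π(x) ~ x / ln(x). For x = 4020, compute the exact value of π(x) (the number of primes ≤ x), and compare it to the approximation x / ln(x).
π(4020) = 555;  x/ln(x) ≈ 484.39;  relative error ≈ 12.72%.

Directly count primes up to 4020: π(4020) = 555. The PNT approximation gives 4020/ln(4020) ≈ 4020/8.29904 ≈ 484.39. Relative error (π(x) − x/ln(x)) / π(x) ≈ 12.72%; the approximation is known to undercount slightly (Li(x) is a better estimate).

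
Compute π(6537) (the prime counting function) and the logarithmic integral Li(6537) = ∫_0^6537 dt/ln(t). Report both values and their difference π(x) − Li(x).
π(6537) = 844;  Li(6537) ≈ 861.84;  π(x) − Li(x) ≈ -17.84.

Direct count of primes ≤ 6537 gives π(6537) = 844. Numerical evaluation of the logarithmic integral gives Li(6537) ≈ 861.84. The difference π(x) − Li(x) ≈ -17.84 is typically negative for small/moderate x (Li(x) overestimates), though Littlewood's theorem shows this sign changes infinitely often.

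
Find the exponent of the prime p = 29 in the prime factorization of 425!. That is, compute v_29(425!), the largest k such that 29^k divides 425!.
v_29(425!) = 14

Legendre's formula: v_p(n!) = Σ_{k ≥ 1} ⌊n / p^k⌋. For p = 29, n = 425, the terms are:
  ⌊425/29^1⌋ = ⌊425/29⌋ = 14
(the next term ⌊425/29^2⌋ = 0, terminating the sum). Summing: v_29(425!) = 14 = 14.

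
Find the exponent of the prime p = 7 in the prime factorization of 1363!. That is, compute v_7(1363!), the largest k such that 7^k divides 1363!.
v_7(1363!) = 224

Legendre's formula: v_p(n!) = Σ_{k ≥ 1} ⌊n / p^k⌋. For p = 7, n = 1363, the terms are:
  ⌊1363/7^1⌋ = ⌊1363/7⌋ = 194
  ⌊1363/7^2⌋ = ⌊1363/49⌋ = 27
  ⌊1363/7^3⌋ = ⌊1363/343⌋ = 3
(the next term ⌊1363/7^4⌋ = 0, terminating the sum). Summing: v_7(1363!) = 194 + 27 + 3 = 224.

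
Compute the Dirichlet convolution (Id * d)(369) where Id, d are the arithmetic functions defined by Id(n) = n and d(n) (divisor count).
(Id * d)(369) = 774

Divisors of 369: [1, 3, 9, 41, 123, 369]. For each d | 369:
  d = 1: Id(1) · d(369/1) = 1 · 6 = 6
  d = 3: Id(3) · d(369/3) = 3 · 4 = 12
  d = 9: Id(9) · d(369/9) = 9 · 2 = 18
  d = 41: Id(41) · d(369/41) = 41 · 3 = 123
  d = 123: Id(123) · d(369/123) = 123 · 2 = 246
  d = 369: Id(369) · d(369/369) = 369 · 1 = 369
Summing: (Id * d)(369) = 6 + 12 + 18 + 123 + 246 + 369 = 774.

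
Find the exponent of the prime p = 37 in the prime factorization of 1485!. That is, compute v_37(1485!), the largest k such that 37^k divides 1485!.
v_37(1485!) = 41

Legendre's formula: v_p(n!) = Σ_{k ≥ 1} ⌊n / p^k⌋. For p = 37, n = 1485, the terms are:
  ⌊1485/37^1⌋ = ⌊1485/37⌋ = 40
  ⌊1485/37^2⌋ = ⌊1485/1369⌋ = 1
(the next term ⌊1485/37^3⌋ = 0, terminating the sum). Summing: v_37(1485!) = 40 + 1 = 41.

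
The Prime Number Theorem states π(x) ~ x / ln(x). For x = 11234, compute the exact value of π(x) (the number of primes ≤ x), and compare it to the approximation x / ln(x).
π(11234) = 1357;  x/ln(x) ≈ 1204.50;  relative error ≈ 11.24%.

Directly count primes up to 11234: π(11234) = 1357. The PNT approximation gives 11234/ln(11234) ≈ 11234/9.32670 ≈ 1204.50. Relative error (π(x) − x/ln(x)) / π(x) ≈ 11.24%; the approximation is known to undercount slightly (Li(x) is a better estimate).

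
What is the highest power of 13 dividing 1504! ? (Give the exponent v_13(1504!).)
v_13(1504!) = 123

Legendre's formula: v_p(n!) = Σ_{k ≥ 1} ⌊n / p^k⌋. For p = 13, n = 1504, the terms are:
  ⌊1504/13^1⌋ = ⌊1504/13⌋ = 115
  ⌊1504/13^2⌋ = ⌊1504/169⌋ = 8
(the next term ⌊1504/13^3⌋ = 0, terminating the sum). Summing: v_13(1504!) = 115 + 8 = 123.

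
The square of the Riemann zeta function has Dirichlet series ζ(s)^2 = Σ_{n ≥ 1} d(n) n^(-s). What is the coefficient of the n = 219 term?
d(219) = 4

ζ(s)^2 = (Σ 1/m^s)(Σ 1/k^s). The coefficient of 1/n^s in the product is the number of ordered pairs (m, k) with mk = n, which equals d(n). For n = 219, divisors are [1, 3, 73, 219], so d(219) = 4.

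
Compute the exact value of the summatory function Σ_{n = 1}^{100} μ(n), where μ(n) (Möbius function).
Σ_{n ≤ 100} μ(n) = 1

Compute μ(n) for each 1 ≤ n ≤ 100: μ(1) = 1, μ(2) = -1, μ(3) = -1, μ(4) = 0, μ(5) = -1, μ(6) = 1, μ(7) = -1, μ(8) = 0, μ(9) = 0, μ(10) = 1, μ(11) = -1, μ(12) = 0, μ(13) = -1, μ(14) = 1, μ(15) = 1, μ(16) = 0, μ(17) = -1, μ(18) = 0, μ(19) = -1, μ(20) = 0, μ(21) = 1, μ(22) = 1, μ(23) = -1, μ(24) = 0, μ(25) = 0, μ(26) = 1, μ(27) = 0, μ(28) = 0, μ(29) = -1, μ(30) = -1, μ(31) = -1, μ(32) = 0, μ(33) = 1, μ(34) = 1, μ(35) = 1, μ(36) = 0, μ(37) = -1, μ(38) = 1, μ(39) = 1, μ(40) = 0, μ(41) = -1, μ(42) = -1, μ(43) = -1, μ(44) = 0, μ(45) = 0, μ(46) = 1, μ(47) = -1, μ(48) = 0, μ(49) = 0, μ(50) = 0, μ(51) = 1, μ(52) = 0, μ(53) = -1, μ(54) = 0, μ(55) = 1, μ(56) = 0, μ(57) = 1, μ(58) = 1, μ(59) = -1, μ(60) = 0, μ(61) = -1, μ(62) = 1, μ(63) = 0, μ(64) = 0, μ(65) = 1, μ(66) = -1, μ(67) = -1, μ(68) = 0, μ(69) = 1, μ(70) = -1, μ(71) = -1, μ(72) = 0, μ(73) = -1, μ(74) = 1, μ(75) = 0, μ(76) = 0, μ(77) = 1, μ(78) = -1, μ(79) = -1, μ(80) = 0, μ(81) = 0, μ(82) = 1, μ(83) = -1, μ(84) = 0, μ(85) = 1, μ(86) = 1, μ(87) = 1, μ(88) = 0, μ(89) = -1, μ(90) = 0, μ(91) = 1, μ(92) = 0, μ(93) = 1, μ(94) = 1, μ(95) = 1, μ(96) = 0, μ(97) = -1, μ(98) = 0, μ(99) = 0, μ(100) = 0. Summing all 100 values: 1. (Mertens function M(x) = Σ_{n ≤ x} μ(n); on average M(x) should be small (PNT ⟺ M(x) = o(x)).)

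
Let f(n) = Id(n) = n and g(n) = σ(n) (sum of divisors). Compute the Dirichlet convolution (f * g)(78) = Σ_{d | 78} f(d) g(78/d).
(Id * σ)(78) = 945

Divisors of 78: [1, 2, 3, 6, 13, 26, 39, 78]. For each d | 78:
  d = 1: Id(1) · σ(78/1) = 1 · 168 = 168
  d = 2: Id(2) · σ(78/2) = 2 · 56 = 112
  d = 3: Id(3) · σ(78/3) = 3 · 42 = 126
  d = 6: Id(6) · σ(78/6) = 6 · 14 = 84
  d = 13: Id(13) · σ(78/13) = 13 · 12 = 156
  d = 26: Id(26) · σ(78/26) = 26 · 4 = 104
  d = 39: Id(39) · σ(78/39) = 39 · 3 = 117
  d = 78: Id(78) · σ(78/78) = 78 · 1 = 78
Summing: (Id * σ)(78) = 168 + 112 + 126 + 84 + 156 + 104 + 117 + 78 = 945.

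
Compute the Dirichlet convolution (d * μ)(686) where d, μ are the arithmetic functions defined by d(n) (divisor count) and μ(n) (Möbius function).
(d * μ)(686) = 1

Divisors of 686: [1, 2, 7, 14, 49, 98, 343, 686]. For each d | 686:
  d = 1: d(1) · μ(686/1) = 1 · 0 = 0
  d = 2: d(2) · μ(686/2) = 2 · 0 = 0
  d = 7: d(7) · μ(686/7) = 2 · 0 = 0
  d = 14: d(14) · μ(686/14) = 4 · 0 = 0
  d = 49: d(49) · μ(686/49) = 3 · 1 = 3
  d = 98: d(98) · μ(686/98) = 6 · -1 = -6
  d = 343: d(343) · μ(686/343) = 4 · -1 = -4
  d = 686: d(686) · μ(686/686) = 8 · 1 = 8
Summing: (d * μ)(686) = 0 + 0 + 0 + 0 + 3 + -6 + -4 + 8 = 1.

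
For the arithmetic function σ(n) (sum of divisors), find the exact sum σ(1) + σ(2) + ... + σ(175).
Σ_{n ≤ 175} σ(n) = 25212

Compute σ(n) for each 1 ≤ n ≤ 175: σ(1) = 1, σ(2) = 3, σ(3) = 4, σ(4) = 7, σ(5) = 6, σ(6) = 12, σ(7) = 8, σ(8) = 15, σ(9) = 13, σ(10) = 18, σ(11) = 12, σ(12) = 28, σ(13) = 14, σ(14) = 24, σ(15) = 24, σ(16) = 31, σ(17) = 18, σ(18) = 39, σ(19) = 20, σ(20) = 42, σ(21) = 32, σ(22) = 36, σ(23) = 24, σ(24) = 60, σ(25) = 31, σ(26) = 42, σ(27) = 40, σ(28) = 56, σ(29) = 30, σ(30) = 72, σ(31) = 32, σ(32) = 63, σ(33) = 48, σ(34) = 54, σ(35) = 48, σ(36) = 91, σ(37) = 38, σ(38) = 60, σ(39) = 56, σ(40) = 90, σ(41) = 42, σ(42) = 96, σ(43) = 44, σ(44) = 84, σ(45) = 78, σ(46) = 72, σ(47) = 48, σ(48) = 124, σ(49) = 57, σ(50) = 93, σ(51) = 72, σ(52) = 98, σ(53) = 54, σ(54) = 120, σ(55) = 72, σ(56) = 120, σ(57) = 80, σ(58) = 90, σ(59) = 60, σ(60) = 168, σ(61) = 62, σ(62) = 96, σ(63) = 104, σ(64) = 127, σ(65) = 84, σ(66) = 144, σ(67) = 68, σ(68) = 126, σ(69) = 96, σ(70) = 144, σ(71) = 72, σ(72) = 195, σ(73) = 74, σ(74) = 114, σ(75) = 124, σ(76) = 140, σ(77) = 96, σ(78) = 168, σ(79) = 80, σ(80) = 186, σ(81) = 121, σ(82) = 126, σ(83) = 84, σ(84) = 224, σ(85) = 108, σ(86) = 132, σ(87) = 120, σ(88) = 180, σ(89) = 90, σ(90) = 234, σ(91) = 112, σ(92) = 168, σ(93) = 128, σ(94) = 144, σ(95) = 120, σ(96) = 252, σ(97) = 98, σ(98) = 171, σ(99) = 156, σ(100) = 217, σ(101) = 102, σ(102) = 216, σ(103) = 104, σ(104) = 210, σ(105) = 192, σ(106) = 162, σ(107) = 108, σ(108) = 280, σ(109) = 110, σ(110) = 216, σ(111) = 152, σ(112) = 248, σ(113) = 114, σ(114) = 240, σ(115) = 144, σ(116) = 210, σ(117) = 182, σ(118) = 180, σ(119) = 144, σ(120) = 360, σ(121) = 133, σ(122) = 186, σ(123) = 168, σ(124) = 224, σ(125) = 156, σ(126) = 312, σ(127) = 128, σ(128) = 255, σ(129) = 176, σ(130) = 252, σ(131) = 132, σ(132) = 336, σ(133) = 160, σ(134) = 204, σ(135) = 240, σ(136) = 270, σ(137) = 138, σ(138) = 288, σ(139) = 140, σ(140) = 336, σ(141) = 192, σ(142) = 216, σ(143) = 168, σ(144) = 403, σ(145) = 180, σ(146) = 222, σ(147) = 228, σ(148) = 266, σ(149) = 150, σ(150) = 372, σ(151) = 152, σ(152) = 300, σ(153) = 234, σ(154) = 288, σ(155) = 192, σ(156) = 392, σ(157) = 158, σ(158) = 240, σ(159) = 216, σ(160) = 378, σ(161) = 192, σ(162) = 363, σ(163) = 164, σ(164) = 294, σ(165) = 288, σ(166) = 252, σ(167) = 168, σ(168) = 480, σ(169) = 183, σ(170) = 324, σ(171) = 260, σ(172) = 308, σ(173) = 174, σ(174) = 360, σ(175) = 248. Summing all 175 values: 25212. (Average order: Σ_{n ≤ x} σ(n) ~ (π²/12) x². For x = 175, (π²/12)·175² ≈ 25188.05.)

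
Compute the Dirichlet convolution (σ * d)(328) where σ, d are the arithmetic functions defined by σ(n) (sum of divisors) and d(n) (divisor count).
(σ * d)(328) = 1848

Divisors of 328: [1, 2, 4, 8, 41, 82, 164, 328]. For each d | 328:
  d = 1: σ(1) · d(328/1) = 1 · 8 = 8
  d = 2: σ(2) · d(328/2) = 3 · 6 = 18
  d = 4: σ(4) · d(328/4) = 7 · 4 = 28
  d = 8: σ(8) · d(328/8) = 15 · 2 = 30
  d = 41: σ(41) · d(328/41) = 42 · 4 = 168
  d = 82: σ(82) · d(328/82) = 126 · 3 = 378
  d = 164: σ(164) · d(328/164) = 294 · 2 = 588
  d = 328: σ(328) · d(328/328) = 630 · 1 = 630
Summing: (σ * d)(328) = 8 + 18 + 28 + 30 + 168 + 378 + 588 + 630 = 1848.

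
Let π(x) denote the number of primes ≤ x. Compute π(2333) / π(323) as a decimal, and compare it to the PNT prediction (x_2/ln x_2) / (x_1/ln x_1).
π(2333)/π(323) = 345/66 ≈ 5.2273;  PNT prediction ≈ 5.3813.

π(323) = 66 and π(2333) = 345, so π(2333)/π(323) ≈ 5.2273. The PNT-predicted ratio is (2333/ln(2333)) / (323/ln(323)) ≈ 5.3813. The two agree to within a few percent, as expected.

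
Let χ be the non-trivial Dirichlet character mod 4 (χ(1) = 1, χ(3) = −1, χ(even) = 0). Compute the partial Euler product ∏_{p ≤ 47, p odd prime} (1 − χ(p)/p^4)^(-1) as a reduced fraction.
∏ = 424022009220093808147330044599350686845258380222853/428762185161728930691534489551822091105495385374720

The odd primes p ≤ 47 are [3, 5, 7, 11, 13, 17, 19, 23, 29, 31, 37, 41, 43, 47]. For each, χ(p) = 1 if p ≡ 1 mod 4, χ(p) = −1 if p ≡ 3 mod 4. Taking (1 − χ(p)/p^4)^(-1) = p^4/(p^4 − χ(p)): (1 − (-1)/3^4)^(-1) · (1 − (1)/5^4)^(-1) · (1 − (-1)/7^4)^(-1) · (1 − (-1)/11^4)^(-1) · (1 − (1)/13^4)^(-1) · (1 − (1)/17^4)^(-1) · (1 − (-1)/19^4)^(-1) · (1 − (-1)/23^4)^(-1) · (1 − (1)/29^4)^(-1) · (1 − (-1)/31^4)^(-1) · (1 − (1)/37^4)^(-1) · (1 − (1)/41^4)^(-1) · (1 − (-1)/43^4)^(-1) · (1 − (-1)/47^4)^(-1) = 424022009220093808147330044599350686845258380222853/428762185161728930691534489551822091105495385374720.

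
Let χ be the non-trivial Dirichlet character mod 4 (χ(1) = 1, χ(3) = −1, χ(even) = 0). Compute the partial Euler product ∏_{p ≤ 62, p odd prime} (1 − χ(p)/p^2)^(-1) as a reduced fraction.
∏ = 41649646786025278187758845901/45453901250007819878400000000

The odd primes p ≤ 62 are [3, 5, 7, 11, 13, 17, 19, 23, 29, 31, 37, 41, 43, 47, 53, 59, 61]. For each, χ(p) = 1 if p ≡ 1 mod 4, χ(p) = −1 if p ≡ 3 mod 4. Taking (1 − χ(p)/p^2)^(-1) = p^2/(p^2 − χ(p)): (1 − (-1)/3^2)^(-1) · (1 − (1)/5^2)^(-1) · (1 − (-1)/7^2)^(-1) · (1 − (-1)/11^2)^(-1) · (1 − (1)/13^2)^(-1) · (1 − (1)/17^2)^(-1) · (1 − (-1)/19^2)^(-1) · (1 − (-1)/23^2)^(-1) · (1 − (1)/29^2)^(-1) · (1 − (-1)/31^2)^(-1) · (1 − (1)/37^2)^(-1) · (1 − (1)/41^2)^(-1) · (1 − (-1)/43^2)^(-1) · (1 − (-1)/47^2)^(-1) · (1 − (1)/53^2)^(-1) · (1 − (-1)/59^2)^(-1) · (1 − (1)/61^2)^(-1) = 41649646786025278187758845901/45453901250007819878400000000.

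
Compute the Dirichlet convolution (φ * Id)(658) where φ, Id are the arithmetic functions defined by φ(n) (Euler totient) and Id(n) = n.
(φ * Id)(658) = 3627

Divisors of 658: [1, 2, 7, 14, 47, 94, 329, 658]. For each d | 658:
  d = 1: φ(1) · Id(658/1) = 1 · 658 = 658
  d = 2: φ(2) · Id(658/2) = 1 · 329 = 329
  d = 7: φ(7) · Id(658/7) = 6 · 94 = 564
  d = 14: φ(14) · Id(658/14) = 6 · 47 = 282
  d = 47: φ(47) · Id(658/47) = 46 · 14 = 644
  d = 94: φ(94) · Id(658/94) = 46 · 7 = 322
  d = 329: φ(329) · Id(658/329) = 276 · 2 = 552
  d = 658: φ(658) · Id(658/658) = 276 · 1 = 276
Summing: (φ * Id)(658) = 658 + 329 + 564 + 282 + 644 + 322 + 552 + 276 = 3627.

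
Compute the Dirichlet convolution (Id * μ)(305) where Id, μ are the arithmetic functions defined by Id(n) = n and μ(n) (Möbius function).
(Id * μ)(305) = 240

Divisors of 305: [1, 5, 61, 305]. For each d | 305:
  d = 1: Id(1) · μ(305/1) = 1 · 1 = 1
  d = 5: Id(5) · μ(305/5) = 5 · -1 = -5
  d = 61: Id(61) · μ(305/61) = 61 · -1 = -61
  d = 305: Id(305) · μ(305/305) = 305 · 1 = 305
Summing: (Id * μ)(305) = 1 + -5 + -61 + 305 = 240.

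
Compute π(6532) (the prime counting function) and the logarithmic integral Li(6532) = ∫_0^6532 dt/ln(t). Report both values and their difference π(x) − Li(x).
π(6532) = 844;  Li(6532) ≈ 861.27;  π(x) − Li(x) ≈ -17.27.

Direct count of primes ≤ 6532 gives π(6532) = 844. Numerical evaluation of the logarithmic integral gives Li(6532) ≈ 861.27. The difference π(x) − Li(x) ≈ -17.27 is typically negative for small/moderate x (Li(x) overestimates), though Littlewood's theorem shows this sign changes infinitely often.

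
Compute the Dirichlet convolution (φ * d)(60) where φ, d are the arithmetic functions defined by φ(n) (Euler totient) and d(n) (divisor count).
(φ * d)(60) = 168

Divisors of 60: [1, 2, 3, 4, 5, 6, 10, 12, 15, 20, 30, 60]. For each d | 60:
  d = 1: φ(1) · d(60/1) = 1 · 12 = 12
  d = 2: φ(2) · d(60/2) = 1 · 8 = 8
  d = 3: φ(3) · d(60/3) = 2 · 6 = 12
  d = 4: φ(4) · d(60/4) = 2 · 4 = 8
  d = 5: φ(5) · d(60/5) = 4 · 6 = 24
  d = 6: φ(6) · d(60/6) = 2 · 4 = 8
  d = 10: φ(10) · d(60/10) = 4 · 4 = 16
  d = 12: φ(12) · d(60/12) = 4 · 2 = 8
  d = 15: φ(15) · d(60/15) = 8 · 3 = 24
  d = 20: φ(20) · d(60/20) = 8 · 2 = 16
  d = 30: φ(30) · d(60/30) = 8 · 2 = 16
  d = 60: φ(60) · d(60/60) = 16 · 1 = 16
Summing: (φ * d)(60) = 12 + 8 + 12 + 8 + 24 + 8 + 16 + 8 + 24 + 16 + 16 + 16 = 168.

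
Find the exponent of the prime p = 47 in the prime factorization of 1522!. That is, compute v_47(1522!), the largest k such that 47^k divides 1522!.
v_47(1522!) = 32

Legendre's formula: v_p(n!) = Σ_{k ≥ 1} ⌊n / p^k⌋. For p = 47, n = 1522, the terms are:
  ⌊1522/47^1⌋ = ⌊1522/47⌋ = 32
(the next term ⌊1522/47^2⌋ = 0, terminating the sum). Summing: v_47(1522!) = 32 = 32.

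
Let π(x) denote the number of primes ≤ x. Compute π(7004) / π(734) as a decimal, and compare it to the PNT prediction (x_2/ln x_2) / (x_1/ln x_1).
π(7004)/π(734) = 901/130 ≈ 6.9308;  PNT prediction ≈ 7.1112.

π(734) = 130 and π(7004) = 901, so π(7004)/π(734) ≈ 6.9308. The PNT-predicted ratio is (7004/ln(7004)) / (734/ln(734)) ≈ 7.1112. The two agree to within a few percent, as expected.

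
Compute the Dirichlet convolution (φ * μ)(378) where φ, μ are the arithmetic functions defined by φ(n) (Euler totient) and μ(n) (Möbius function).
(φ * μ)(378) = 0

Divisors of 378: [1, 2, 3, 6, 7, 9, 14, 18, 21, 27, 42, 54, 63, 126, 189, 378]. For each d | 378:
  d = 1: φ(1) · μ(378/1) = 1 · 0 = 0
  d = 2: φ(2) · μ(378/2) = 1 · 0 = 0
  d = 3: φ(3) · μ(378/3) = 2 · 0 = 0
  d = 6: φ(6) · μ(378/6) = 2 · 0 = 0
  d = 7: φ(7) · μ(378/7) = 6 · 0 = 0
  d = 9: φ(9) · μ(378/9) = 6 · -1 = -6
  d = 14: φ(14) · μ(378/14) = 6 · 0 = 0
  d = 18: φ(18) · μ(378/18) = 6 · 1 = 6
  d = 21: φ(21) · μ(378/21) = 12 · 0 = 0
  d = 27: φ(27) · μ(378/27) = 18 · 1 = 18
  d = 42: φ(42) · μ(378/42) = 12 · 0 = 0
  d = 54: φ(54) · μ(378/54) = 18 · -1 = -18
  d = 63: φ(63) · μ(378/63) = 36 · 1 = 36
  d = 126: φ(126) · μ(378/126) = 36 · -1 = -36
  d = 189: φ(189) · μ(378/189) = 108 · -1 = -108
  d = 378: φ(378) · μ(378/378) = 108 · 1 = 108
Summing: (φ * μ)(378) = 0 + 0 + 0 + 0 + 0 + -6 + 0 + 6 + 0 + 18 + 0 + -18 + 36 + -36 + -108 + 108 = 0.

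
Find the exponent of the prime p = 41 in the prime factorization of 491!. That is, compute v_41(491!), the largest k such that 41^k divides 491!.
v_41(491!) = 11

Legendre's formula: v_p(n!) = Σ_{k ≥ 1} ⌊n / p^k⌋. For p = 41, n = 491, the terms are:
  ⌊491/41^1⌋ = ⌊491/41⌋ = 11
(the next term ⌊491/41^2⌋ = 0, terminating the sum). Summing: v_41(491!) = 11 = 11.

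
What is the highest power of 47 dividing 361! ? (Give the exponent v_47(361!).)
v_47(361!) = 7

Legendre's formula: v_p(n!) = Σ_{k ≥ 1} ⌊n / p^k⌋. For p = 47, n = 361, the terms are:
  ⌊361/47^1⌋ = ⌊361/47⌋ = 7
(the next term ⌊361/47^2⌋ = 0, terminating the sum). Summing: v_47(361!) = 7 = 7.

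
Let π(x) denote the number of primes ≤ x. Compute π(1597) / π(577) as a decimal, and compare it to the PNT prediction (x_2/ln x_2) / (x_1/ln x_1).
π(1597)/π(577) = 251/106 ≈ 2.3679;  PNT prediction ≈ 2.3857.

π(577) = 106 and π(1597) = 251, so π(1597)/π(577) ≈ 2.3679. The PNT-predicted ratio is (1597/ln(1597)) / (577/ln(577)) ≈ 2.3857. The two agree to within a few percent, as expected.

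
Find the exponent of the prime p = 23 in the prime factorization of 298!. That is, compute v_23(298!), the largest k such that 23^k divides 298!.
v_23(298!) = 12

Legendre's formula: v_p(n!) = Σ_{k ≥ 1} ⌊n / p^k⌋. For p = 23, n = 298, the terms are:
  ⌊298/23^1⌋ = ⌊298/23⌋ = 12
(the next term ⌊298/23^2⌋ = 0, terminating the sum). Summing: v_23(298!) = 12 = 12.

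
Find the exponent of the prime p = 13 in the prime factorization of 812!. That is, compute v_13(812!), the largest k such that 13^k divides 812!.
v_13(812!) = 66

Legendre's formula: v_p(n!) = Σ_{k ≥ 1} ⌊n / p^k⌋. For p = 13, n = 812, the terms are:
  ⌊812/13^1⌋ = ⌊812/13⌋ = 62
  ⌊812/13^2⌋ = ⌊812/169⌋ = 4
(the next term ⌊812/13^3⌋ = 0, terminating the sum). Summing: v_13(812!) = 62 + 4 = 66.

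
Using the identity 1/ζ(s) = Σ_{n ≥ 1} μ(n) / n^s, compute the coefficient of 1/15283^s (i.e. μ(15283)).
μ(15283) = -1

Factor n = 15283 = 17 · 29 · 31. μ(n) = 0 if any exponent ≥ 2 (not squarefree); otherwise μ(n) = (−1)^{ω(n)} where ω(n) is the number of distinct prime factors. Applying: μ(15283) = -1.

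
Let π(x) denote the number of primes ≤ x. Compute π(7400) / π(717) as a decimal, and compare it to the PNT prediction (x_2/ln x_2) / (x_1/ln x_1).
π(7400)/π(717) = 939/127 ≈ 7.3937;  PNT prediction ≈ 7.6168.

π(717) = 127 and π(7400) = 939, so π(7400)/π(717) ≈ 7.3937. The PNT-predicted ratio is (7400/ln(7400)) / (717/ln(717)) ≈ 7.6168. The two agree to within a few percent, as expected.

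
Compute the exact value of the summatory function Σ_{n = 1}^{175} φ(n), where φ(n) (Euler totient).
Σ_{n ≤ 175} φ(n) = 9370

Compute φ(n) for each 1 ≤ n ≤ 175: φ(1) = 1, φ(2) = 1, φ(3) = 2, φ(4) = 2, φ(5) = 4, φ(6) = 2, φ(7) = 6, φ(8) = 4, φ(9) = 6, φ(10) = 4, φ(11) = 10, φ(12) = 4, φ(13) = 12, φ(14) = 6, φ(15) = 8, φ(16) = 8, φ(17) = 16, φ(18) = 6, φ(19) = 18, φ(20) = 8, φ(21) = 12, φ(22) = 10, φ(23) = 22, φ(24) = 8, φ(25) = 20, φ(26) = 12, φ(27) = 18, φ(28) = 12, φ(29) = 28, φ(30) = 8, φ(31) = 30, φ(32) = 16, φ(33) = 20, φ(34) = 16, φ(35) = 24, φ(36) = 12, φ(37) = 36, φ(38) = 18, φ(39) = 24, φ(40) = 16, φ(41) = 40, φ(42) = 12, φ(43) = 42, φ(44) = 20, φ(45) = 24, φ(46) = 22, φ(47) = 46, φ(48) = 16, φ(49) = 42, φ(50) = 20, φ(51) = 32, φ(52) = 24, φ(53) = 52, φ(54) = 18, φ(55) = 40, φ(56) = 24, φ(57) = 36, φ(58) = 28, φ(59) = 58, φ(60) = 16, φ(61) = 60, φ(62) = 30, φ(63) = 36, φ(64) = 32, φ(65) = 48, φ(66) = 20, φ(67) = 66, φ(68) = 32, φ(69) = 44, φ(70) = 24, φ(71) = 70, φ(72) = 24, φ(73) = 72, φ(74) = 36, φ(75) = 40, φ(76) = 36, φ(77) = 60, φ(78) = 24, φ(79) = 78, φ(80) = 32, φ(81) = 54, φ(82) = 40, φ(83) = 82, φ(84) = 24, φ(85) = 64, φ(86) = 42, φ(87) = 56, φ(88) = 40, φ(89) = 88, φ(90) = 24, φ(91) = 72, φ(92) = 44, φ(93) = 60, φ(94) = 46, φ(95) = 72, φ(96) = 32, φ(97) = 96, φ(98) = 42, φ(99) = 60, φ(100) = 40, φ(101) = 100, φ(102) = 32, φ(103) = 102, φ(104) = 48, φ(105) = 48, φ(106) = 52, φ(107) = 106, φ(108) = 36, φ(109) = 108, φ(110) = 40, φ(111) = 72, φ(112) = 48, φ(113) = 112, φ(114) = 36, φ(115) = 88, φ(116) = 56, φ(117) = 72, φ(118) = 58, φ(119) = 96, φ(120) = 32, φ(121) = 110, φ(122) = 60, φ(123) = 80, φ(124) = 60, φ(125) = 100, φ(126) = 36, φ(127) = 126, φ(128) = 64, φ(129) = 84, φ(130) = 48, φ(131) = 130, φ(132) = 40, φ(133) = 108, φ(134) = 66, φ(135) = 72, φ(136) = 64, φ(137) = 136, φ(138) = 44, φ(139) = 138, φ(140) = 48, φ(141) = 92, φ(142) = 70, φ(143) = 120, φ(144) = 48, φ(145) = 112, φ(146) = 72, φ(147) = 84, φ(148) = 72, φ(149) = 148, φ(150) = 40, φ(151) = 150, φ(152) = 72, φ(153) = 96, φ(154) = 60, φ(155) = 120, φ(156) = 48, φ(157) = 156, φ(158) = 78, φ(159) = 104, φ(160) = 64, φ(161) = 132, φ(162) = 54, φ(163) = 162, φ(164) = 80, φ(165) = 80, φ(166) = 82, φ(167) = 166, φ(168) = 48, φ(169) = 156, φ(170) = 64, φ(171) = 108, φ(172) = 84, φ(173) = 172, φ(174) = 56, φ(175) = 120. Summing all 175 values: 9370. (Average order: Σ_{n ≤ x} φ(n) ~ (3/π²) x². For x = 175, (3/π²)·175² ≈ 9308.88.)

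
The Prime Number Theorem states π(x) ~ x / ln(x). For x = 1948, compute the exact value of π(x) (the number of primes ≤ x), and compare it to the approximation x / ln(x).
π(1948) = 295;  x/ln(x) ≈ 257.18;  relative error ≈ 12.82%.

Directly count primes up to 1948: π(1948) = 295. The PNT approximation gives 1948/ln(1948) ≈ 1948/7.57456 ≈ 257.18. Relative error (π(x) − x/ln(x)) / π(x) ≈ 12.82%; the approximation is known to undercount slightly (Li(x) is a better estimate).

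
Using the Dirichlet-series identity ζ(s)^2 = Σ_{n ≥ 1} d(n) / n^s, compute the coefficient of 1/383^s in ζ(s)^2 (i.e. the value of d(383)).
d(383) = 2

ζ(s)^2 = (Σ 1/m^s)(Σ 1/k^s). The coefficient of 1/n^s in the product is the number of ordered pairs (m, k) with mk = n, which equals d(n). For n = 383, divisors are [1, 383], so d(383) = 2.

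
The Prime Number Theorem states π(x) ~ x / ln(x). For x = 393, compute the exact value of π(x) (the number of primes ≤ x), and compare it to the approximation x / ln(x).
π(393) = 77;  x/ln(x) ≈ 65.79;  relative error ≈ 14.56%.

Directly count primes up to 393: π(393) = 77. The PNT approximation gives 393/ln(393) ≈ 393/5.97381 ≈ 65.79. Relative error (π(x) − x/ln(x)) / π(x) ≈ 14.56%; the approximation is known to undercount slightly (Li(x) is a better estimate).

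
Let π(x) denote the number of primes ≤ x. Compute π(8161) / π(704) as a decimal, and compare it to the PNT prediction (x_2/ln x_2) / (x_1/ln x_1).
π(8161)/π(704) = 1024/126 ≈ 8.1270;  PNT prediction ≈ 8.4387.

π(704) = 126 and π(8161) = 1024, so π(8161)/π(704) ≈ 8.1270. The PNT-predicted ratio is (8161/ln(8161)) / (704/ln(704)) ≈ 8.4387. The two agree to within a few percent, as expected.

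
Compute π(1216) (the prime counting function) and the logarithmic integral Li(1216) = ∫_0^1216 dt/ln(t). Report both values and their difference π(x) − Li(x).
π(1216) = 198;  Li(1216) ≈ 208.43;  π(x) − Li(x) ≈ -10.43.

Direct count of primes ≤ 1216 gives π(1216) = 198. Numerical evaluation of the logarithmic integral gives Li(1216) ≈ 208.43. The difference π(x) − Li(x) ≈ -10.43 is typically negative for small/moderate x (Li(x) overestimates), though Littlewood's theorem shows this sign changes infinitely often.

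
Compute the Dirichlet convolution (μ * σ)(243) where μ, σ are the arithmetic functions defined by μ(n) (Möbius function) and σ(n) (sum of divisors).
(μ * σ)(243) = 243

Divisors of 243: [1, 3, 9, 27, 81, 243]. For each d | 243:
  d = 1: μ(1) · σ(243/1) = 1 · 364 = 364
  d = 3: μ(3) · σ(243/3) = -1 · 121 = -121
  d = 9: μ(9) · σ(243/9) = 0 · 40 = 0
  d = 27: μ(27) · σ(243/27) = 0 · 13 = 0
  d = 81: μ(81) · σ(243/81) = 0 · 4 = 0
  d = 243: μ(243) · σ(243/243) = 0 · 1 = 0
Summing: (μ * σ)(243) = 364 + -121 + 0 + 0 + 0 + 0 = 243.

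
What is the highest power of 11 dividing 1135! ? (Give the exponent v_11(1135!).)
v_11(1135!) = 112

Legendre's formula: v_p(n!) = Σ_{k ≥ 1} ⌊n / p^k⌋. For p = 11, n = 1135, the terms are:
  ⌊1135/11^1⌋ = ⌊1135/11⌋ = 103
  ⌊1135/11^2⌋ = ⌊1135/121⌋ = 9
(the next term ⌊1135/11^3⌋ = 0, terminating the sum). Summing: v_11(1135!) = 103 + 9 = 112.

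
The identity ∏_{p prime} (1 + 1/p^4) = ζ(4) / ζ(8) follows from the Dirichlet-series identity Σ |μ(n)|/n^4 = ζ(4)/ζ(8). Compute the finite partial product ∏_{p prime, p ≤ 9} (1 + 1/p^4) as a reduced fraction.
∏ = 262011361/243101250

The primes p ≤ 9 are [2, 3, 5, 7]. For each, (1 + 1/p^4) = (p^4 + 1)/p^4. Multiplying these fractions over p ∈ [2, 3, 5, 7] gives 262011361/243101250. (In the limit P → ∞ this tends to ζ(4)/ζ(8).)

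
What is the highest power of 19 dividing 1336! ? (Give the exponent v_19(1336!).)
v_19(1336!) = 73

Legendre's formula: v_p(n!) = Σ_{k ≥ 1} ⌊n / p^k⌋. For p = 19, n = 1336, the terms are:
  ⌊1336/19^1⌋ = ⌊1336/19⌋ = 70
  ⌊1336/19^2⌋ = ⌊1336/361⌋ = 3
(the next term ⌊1336/19^3⌋ = 0, terminating the sum). Summing: v_19(1336!) = 70 + 3 = 73.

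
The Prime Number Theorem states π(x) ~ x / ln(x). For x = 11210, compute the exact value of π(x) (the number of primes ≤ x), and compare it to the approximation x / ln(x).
π(11210) = 1356;  x/ln(x) ≈ 1202.20;  relative error ≈ 11.34%.

Directly count primes up to 11210: π(11210) = 1356. The PNT approximation gives 11210/ln(11210) ≈ 11210/9.32456 ≈ 1202.20. Relative error (π(x) − x/ln(x)) / π(x) ≈ 11.34%; the approximation is known to undercount slightly (Li(x) is a better estimate).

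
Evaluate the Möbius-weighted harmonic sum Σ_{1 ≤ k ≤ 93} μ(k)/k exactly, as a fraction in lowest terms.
Σ μ(k)/k = 160646574025887074368700140133097/7922913965448516923550179200452770

Values of μ(k) for 1 ≤ k ≤ 93: μ(1) = 1, μ(2) = -1, μ(3) = -1, μ(5) = -1, μ(6) = 1, μ(7) = -1, μ(10) = 1, μ(11) = -1, μ(13) = -1, μ(14) = 1, μ(15) = 1, μ(17) = -1, μ(19) = -1, μ(21) = 1, μ(22) = 1, μ(23) = -1, μ(26) = 1, μ(29) = -1, μ(30) = -1, μ(31) = -1, μ(33) = 1, μ(34) = 1, μ(35) = 1, μ(37) = -1, μ(38) = 1, μ(39) = 1, μ(41) = -1, μ(42) = -1, μ(43) = -1, μ(46) = 1, μ(47) = -1, μ(51) = 1, μ(53) = -1, μ(55) = 1, μ(57) = 1, μ(58) = 1, μ(59) = -1, μ(61) = -1, μ(62) = 1, μ(65) = 1, μ(66) = -1, μ(67) = -1, μ(69) = 1, μ(70) = -1, μ(71) = -1, μ(73) = -1, μ(74) = 1, μ(77) = 1, μ(78) = -1, μ(79) = -1, μ(82) = 1, μ(83) = -1, μ(85) = 1, μ(86) = 1, μ(87) = 1, μ(89) = -1, μ(91) = 1, μ(93) = 1, with μ = 0 on non-squarefree integers. Summing μ(k)/k for k where μ(k) ≠ 0 gives 160646574025887074368700140133097/7922913965448516923550179200452770 ≈ 0.0203. (PNT ⟺ this sum → 0 as n → ∞.)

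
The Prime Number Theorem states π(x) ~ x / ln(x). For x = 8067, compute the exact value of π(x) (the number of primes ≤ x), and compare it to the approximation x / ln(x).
π(8067) = 1013;  x/ln(x) ≈ 896.78;  relative error ≈ 11.47%.

Directly count primes up to 8067: π(8067) = 1013. The PNT approximation gives 8067/ln(8067) ≈ 8067/8.99554 ≈ 896.78. Relative error (π(x) − x/ln(x)) / π(x) ≈ 11.47%; the approximation is known to undercount slightly (Li(x) is a better estimate).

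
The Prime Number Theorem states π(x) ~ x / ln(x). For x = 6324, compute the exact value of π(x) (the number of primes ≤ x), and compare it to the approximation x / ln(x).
π(6324) = 823;  x/ln(x) ≈ 722.57;  relative error ≈ 12.20%.

Directly count primes up to 6324: π(6324) = 823. The PNT approximation gives 6324/ln(6324) ≈ 6324/8.75211 ≈ 722.57. Relative error (π(x) − x/ln(x)) / π(x) ≈ 12.20%; the approximation is known to undercount slightly (Li(x) is a better estimate).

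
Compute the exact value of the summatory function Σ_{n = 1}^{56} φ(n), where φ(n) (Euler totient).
Σ_{n ≤ 56} φ(n) = 964

Compute φ(n) for each 1 ≤ n ≤ 56: φ(1) = 1, φ(2) = 1, φ(3) = 2, φ(4) = 2, φ(5) = 4, φ(6) = 2, φ(7) = 6, φ(8) = 4, φ(9) = 6, φ(10) = 4, φ(11) = 10, φ(12) = 4, φ(13) = 12, φ(14) = 6, φ(15) = 8, φ(16) = 8, φ(17) = 16, φ(18) = 6, φ(19) = 18, φ(20) = 8, φ(21) = 12, φ(22) = 10, φ(23) = 22, φ(24) = 8, φ(25) = 20, φ(26) = 12, φ(27) = 18, φ(28) = 12, φ(29) = 28, φ(30) = 8, φ(31) = 30, φ(32) = 16, φ(33) = 20, φ(34) = 16, φ(35) = 24, φ(36) = 12, φ(37) = 36, φ(38) = 18, φ(39) = 24, φ(40) = 16, φ(41) = 40, φ(42) = 12, φ(43) = 42, φ(44) = 20, φ(45) = 24, φ(46) = 22, φ(47) = 46, φ(48) = 16, φ(49) = 42, φ(50) = 20, φ(51) = 32, φ(52) = 24, φ(53) = 52, φ(54) = 18, φ(55) = 40, φ(56) = 24. Summing all 56 values: 964. (Average order: Σ_{n ≤ x} φ(n) ~ (3/π²) x². For x = 56, (3/π²)·56² ≈ 953.23.)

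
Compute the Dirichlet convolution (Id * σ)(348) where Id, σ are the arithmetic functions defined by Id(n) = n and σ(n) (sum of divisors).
(Id * σ)(348) = 7021

Divisors of 348: [1, 2, 3, 4, 6, 12, 29, 58, 87, 116, 174, 348]. For each d | 348:
  d = 1: Id(1) · σ(348/1) = 1 · 840 = 840
  d = 2: Id(2) · σ(348/2) = 2 · 360 = 720
  d = 3: Id(3) · σ(348/3) = 3 · 210 = 630
  d = 4: Id(4) · σ(348/4) = 4 · 120 = 480
  d = 6: Id(6) · σ(348/6) = 6 · 90 = 540
  d = 12: Id(12) · σ(348/12) = 12 · 30 = 360
  d = 29: Id(29) · σ(348/29) = 29 · 28 = 812
  d = 58: Id(58) · σ(348/58) = 58 · 12 = 696
  d = 87: Id(87) · σ(348/87) = 87 · 7 = 609
  d = 116: Id(116) · σ(348/116) = 116 · 4 = 464
  d = 174: Id(174) · σ(348/174) = 174 · 3 = 522
  d = 348: Id(348) · σ(348/348) = 348 · 1 = 348
Summing: (Id * σ)(348) = 840 + 720 + 630 + 480 + 540 + 360 + 812 + 696 + 609 + 464 + 522 + 348 = 7021.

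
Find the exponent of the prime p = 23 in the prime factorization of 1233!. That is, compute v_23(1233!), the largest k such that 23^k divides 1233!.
v_23(1233!) = 55

Legendre's formula: v_p(n!) = Σ_{k ≥ 1} ⌊n / p^k⌋. For p = 23, n = 1233, the terms are:
  ⌊1233/23^1⌋ = ⌊1233/23⌋ = 53
  ⌊1233/23^2⌋ = ⌊1233/529⌋ = 2
(the next term ⌊1233/23^3⌋ = 0, terminating the sum). Summing: v_23(1233!) = 53 + 2 = 55.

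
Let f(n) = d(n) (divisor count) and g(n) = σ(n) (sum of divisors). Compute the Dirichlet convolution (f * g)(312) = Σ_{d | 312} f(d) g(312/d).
(d * σ)(312) = 4032

Divisors of 312: [1, 2, 3, 4, 6, 8, 12, 13, 24, 26, 39, 52, 78, 104, 156, 312]. For each d | 312:
  d = 1: d(1) · σ(312/1) = 1 · 840 = 840
  d = 2: d(2) · σ(312/2) = 2 · 392 = 784
  d = 3: d(3) · σ(312/3) = 2 · 210 = 420
  d = 4: d(4) · σ(312/4) = 3 · 168 = 504
  d = 6: d(6) · σ(312/6) = 4 · 98 = 392
  d = 8: d(8) · σ(312/8) = 4 · 56 = 224
  d = 12: d(12) · σ(312/12) = 6 · 42 = 252
  d = 13: d(13) · σ(312/13) = 2 · 60 = 120
  d = 24: d(24) · σ(312/24) = 8 · 14 = 112
  d = 26: d(26) · σ(312/26) = 4 · 28 = 112
  d = 39: d(39) · σ(312/39) = 4 · 15 = 60
  d = 52: d(52) · σ(312/52) = 6 · 12 = 72
  d = 78: d(78) · σ(312/78) = 8 · 7 = 56
  d = 104: d(104) · σ(312/104) = 8 · 4 = 32
  d = 156: d(156) · σ(312/156) = 12 · 3 = 36
  d = 312: d(312) · σ(312/312) = 16 · 1 = 16
Summing: (d * σ)(312) = 840 + 784 + 420 + 504 + 392 + 224 + 252 + 120 + 112 + 112 + 60 + 72 + 56 + 32 + 36 + 16 = 4032.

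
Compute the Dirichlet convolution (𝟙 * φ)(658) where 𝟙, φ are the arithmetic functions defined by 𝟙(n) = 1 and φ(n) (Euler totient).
(𝟙 * φ)(658) = 658

Divisors of 658: [1, 2, 7, 14, 47, 94, 329, 658]. For each d | 658:
  d = 1: 𝟙(1) · φ(658/1) = 1 · 276 = 276
  d = 2: 𝟙(2) · φ(658/2) = 1 · 276 = 276
  d = 7: 𝟙(7) · φ(658/7) = 1 · 46 = 46
  d = 14: 𝟙(14) · φ(658/14) = 1 · 46 = 46
  d = 47: 𝟙(47) · φ(658/47) = 1 · 6 = 6
  d = 94: 𝟙(94) · φ(658/94) = 1 · 6 = 6
  d = 329: 𝟙(329) · φ(658/329) = 1 · 1 = 1
  d = 658: 𝟙(658) · φ(658/658) = 1 · 1 = 1
Summing: (𝟙 * φ)(658) = 276 + 276 + 46 + 46 + 6 + 6 + 1 + 1 = 658.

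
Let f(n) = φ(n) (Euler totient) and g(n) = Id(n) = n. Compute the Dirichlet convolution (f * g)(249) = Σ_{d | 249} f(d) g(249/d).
(φ * Id)(249) = 825

Divisors of 249: [1, 3, 83, 249]. For each d | 249:
  d = 1: φ(1) · Id(249/1) = 1 · 249 = 249
  d = 3: φ(3) · Id(249/3) = 2 · 83 = 166
  d = 83: φ(83) · Id(249/83) = 82 · 3 = 246
  d = 249: φ(249) · Id(249/249) = 164 · 1 = 164
Summing: (φ * Id)(249) = 249 + 166 + 246 + 164 = 825.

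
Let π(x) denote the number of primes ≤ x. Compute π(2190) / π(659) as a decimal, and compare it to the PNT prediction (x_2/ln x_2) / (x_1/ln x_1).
π(2190)/π(659) = 327/120 ≈ 2.7250;  PNT prediction ≈ 2.8043.

π(659) = 120 and π(2190) = 327, so π(2190)/π(659) ≈ 2.7250. The PNT-predicted ratio is (2190/ln(2190)) / (659/ln(659)) ≈ 2.8043. The two agree to within a few percent, as expected.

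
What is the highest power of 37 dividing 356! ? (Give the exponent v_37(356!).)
v_37(356!) = 9

Legendre's formula: v_p(n!) = Σ_{k ≥ 1} ⌊n / p^k⌋. For p = 37, n = 356, the terms are:
  ⌊356/37^1⌋ = ⌊356/37⌋ = 9
(the next term ⌊356/37^2⌋ = 0, terminating the sum). Summing: v_37(356!) = 9 = 9.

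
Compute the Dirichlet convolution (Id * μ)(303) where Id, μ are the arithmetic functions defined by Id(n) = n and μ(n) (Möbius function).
(Id * μ)(303) = 200

Divisors of 303: [1, 3, 101, 303]. For each d | 303:
  d = 1: Id(1) · μ(303/1) = 1 · 1 = 1
  d = 3: Id(3) · μ(303/3) = 3 · -1 = -3
  d = 101: Id(101) · μ(303/101) = 101 · -1 = -101
  d = 303: Id(303) · μ(303/303) = 303 · 1 = 303
Summing: (Id * μ)(303) = 1 + -3 + -101 + 303 = 200.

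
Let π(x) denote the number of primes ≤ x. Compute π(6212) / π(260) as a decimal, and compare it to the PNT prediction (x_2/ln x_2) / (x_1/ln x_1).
π(6212)/π(260) = 808/55 ≈ 14.6909;  PNT prediction ≈ 15.2111.

π(260) = 55 and π(6212) = 808, so π(6212)/π(260) ≈ 14.6909. The PNT-predicted ratio is (6212/ln(6212)) / (260/ln(260)) ≈ 15.2111. The two agree to within a few percent, as expected.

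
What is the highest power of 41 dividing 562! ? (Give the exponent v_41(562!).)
v_41(562!) = 13

Legendre's formula: v_p(n!) = Σ_{k ≥ 1} ⌊n / p^k⌋. For p = 41, n = 562, the terms are:
  ⌊562/41^1⌋ = ⌊562/41⌋ = 13
(the next term ⌊562/41^2⌋ = 0, terminating the sum). Summing: v_41(562!) = 13 = 13.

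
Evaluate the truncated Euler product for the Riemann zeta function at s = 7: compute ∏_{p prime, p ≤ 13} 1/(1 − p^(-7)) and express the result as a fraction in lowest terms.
∏ = 3823532992398595385956921875/3791873603058129477401581447

The primes p ≤ 13 are [2, 3, 5, 7, 11, 13]. For each prime, (1 − 1/p^7)^(-1) = p^7 / (p^7 − 1). The product is (1 − 1/2^7)^(-1), (1 − 1/3^7)^(-1), (1 − 1/5^7)^(-1), (1 − 1/7^7)^(-1), (1 − 1/11^7)^(-1), (1 − 1/13^7)^(-1) = ∏ p^7 / (p^7 − 1) = 3823532992398595385956921875/3791873603058129477401581447.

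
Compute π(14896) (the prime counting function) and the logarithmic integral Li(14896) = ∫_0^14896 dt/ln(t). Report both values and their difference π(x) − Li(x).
π(14896) = 1745;  Li(14896) ≈ 1765.81;  π(x) − Li(x) ≈ -20.81.

Direct count of primes ≤ 14896 gives π(14896) = 1745. Numerical evaluation of the logarithmic integral gives Li(14896) ≈ 1765.81. The difference π(x) − Li(x) ≈ -20.81 is typically negative for small/moderate x (Li(x) overestimates), though Littlewood's theorem shows this sign changes infinitely often.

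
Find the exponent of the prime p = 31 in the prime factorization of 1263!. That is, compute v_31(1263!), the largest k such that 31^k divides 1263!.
v_31(1263!) = 41

Legendre's formula: v_p(n!) = Σ_{k ≥ 1} ⌊n / p^k⌋. For p = 31, n = 1263, the terms are:
  ⌊1263/31^1⌋ = ⌊1263/31⌋ = 40
  ⌊1263/31^2⌋ = ⌊1263/961⌋ = 1
(the next term ⌊1263/31^3⌋ = 0, terminating the sum). Summing: v_31(1263!) = 40 + 1 = 41.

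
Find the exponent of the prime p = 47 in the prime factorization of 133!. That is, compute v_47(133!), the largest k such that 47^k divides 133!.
v_47(133!) = 2

Legendre's formula: v_p(n!) = Σ_{k ≥ 1} ⌊n / p^k⌋. For p = 47, n = 133, the terms are:
  ⌊133/47^1⌋ = ⌊133/47⌋ = 2
(the next term ⌊133/47^2⌋ = 0, terminating the sum). Summing: v_47(133!) = 2 = 2.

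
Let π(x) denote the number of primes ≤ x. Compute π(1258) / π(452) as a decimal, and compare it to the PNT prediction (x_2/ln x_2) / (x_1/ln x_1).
π(1258)/π(452) = 204/87 ≈ 2.3448;  PNT prediction ≈ 2.3840.

π(452) = 87 and π(1258) = 204, so π(1258)/π(452) ≈ 2.3448. The PNT-predicted ratio is (1258/ln(1258)) / (452/ln(452)) ≈ 2.3840. The two agree to within a few percent, as expected.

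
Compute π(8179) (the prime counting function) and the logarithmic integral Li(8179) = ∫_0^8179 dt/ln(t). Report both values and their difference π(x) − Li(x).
π(8179) = 1027;  Li(8179) ≈ 1046.31;  π(x) − Li(x) ≈ -19.31.

Direct count of primes ≤ 8179 gives π(8179) = 1027. Numerical evaluation of the logarithmic integral gives Li(8179) ≈ 1046.31. The difference π(x) − Li(x) ≈ -19.31 is typically negative for small/moderate x (Li(x) overestimates), though Littlewood's theorem shows this sign changes infinitely often.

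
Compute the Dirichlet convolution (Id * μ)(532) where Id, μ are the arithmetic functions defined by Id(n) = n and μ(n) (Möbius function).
(Id * μ)(532) = 216

Divisors of 532: [1, 2, 4, 7, 14, 19, 28, 38, 76, 133, 266, 532]. For each d | 532:
  d = 1: Id(1) · μ(532/1) = 1 · 0 = 0
  d = 2: Id(2) · μ(532/2) = 2 · -1 = -2
  d = 4: Id(4) · μ(532/4) = 4 · 1 = 4
  d = 7: Id(7) · μ(532/7) = 7 · 0 = 0
  d = 14: Id(14) · μ(532/14) = 14 · 1 = 14
  d = 19: Id(19) · μ(532/19) = 19 · 0 = 0
  d = 28: Id(28) · μ(532/28) = 28 · -1 = -28
  d = 38: Id(38) · μ(532/38) = 38 · 1 = 38
  d = 76: Id(76) · μ(532/76) = 76 · -1 = -76
  d = 133: Id(133) · μ(532/133) = 133 · 0 = 0
  d = 266: Id(266) · μ(532/266) = 266 · -1 = -266
  d = 532: Id(532) · μ(532/532) = 532 · 1 = 532
Summing: (Id * μ)(532) = 0 + -2 + 4 + 0 + 14 + 0 + -28 + 38 + -76 + 0 + -266 + 532 = 216.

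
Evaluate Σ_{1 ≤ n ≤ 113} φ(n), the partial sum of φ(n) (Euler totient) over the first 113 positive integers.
Σ_{n ≤ 113} φ(n) = 3948

Compute φ(n) for each 1 ≤ n ≤ 113: φ(1) = 1, φ(2) = 1, φ(3) = 2, φ(4) = 2, φ(5) = 4, φ(6) = 2, φ(7) = 6, φ(8) = 4, φ(9) = 6, φ(10) = 4, φ(11) = 10, φ(12) = 4, φ(13) = 12, φ(14) = 6, φ(15) = 8, φ(16) = 8, φ(17) = 16, φ(18) = 6, φ(19) = 18, φ(20) = 8, φ(21) = 12, φ(22) = 10, φ(23) = 22, φ(24) = 8, φ(25) = 20, φ(26) = 12, φ(27) = 18, φ(28) = 12, φ(29) = 28, φ(30) = 8, φ(31) = 30, φ(32) = 16, φ(33) = 20, φ(34) = 16, φ(35) = 24, φ(36) = 12, φ(37) = 36, φ(38) = 18, φ(39) = 24, φ(40) = 16, φ(41) = 40, φ(42) = 12, φ(43) = 42, φ(44) = 20, φ(45) = 24, φ(46) = 22, φ(47) = 46, φ(48) = 16, φ(49) = 42, φ(50) = 20, φ(51) = 32, φ(52) = 24, φ(53) = 52, φ(54) = 18, φ(55) = 40, φ(56) = 24, φ(57) = 36, φ(58) = 28, φ(59) = 58, φ(60) = 16, φ(61) = 60, φ(62) = 30, φ(63) = 36, φ(64) = 32, φ(65) = 48, φ(66) = 20, φ(67) = 66, φ(68) = 32, φ(69) = 44, φ(70) = 24, φ(71) = 70, φ(72) = 24, φ(73) = 72, φ(74) = 36, φ(75) = 40, φ(76) = 36, φ(77) = 60, φ(78) = 24, φ(79) = 78, φ(80) = 32, φ(81) = 54, φ(82) = 40, φ(83) = 82, φ(84) = 24, φ(85) = 64, φ(86) = 42, φ(87) = 56, φ(88) = 40, φ(89) = 88, φ(90) = 24, φ(91) = 72, φ(92) = 44, φ(93) = 60, φ(94) = 46, φ(95) = 72, φ(96) = 32, φ(97) = 96, φ(98) = 42, φ(99) = 60, φ(100) = 40, φ(101) = 100, φ(102) = 32, φ(103) = 102, φ(104) = 48, φ(105) = 48, φ(106) = 52, φ(107) = 106, φ(108) = 36, φ(109) = 108, φ(110) = 40, φ(111) = 72, φ(112) = 48, φ(113) = 112. Summing all 113 values: 3948. (Average order: Σ_{n ≤ x} φ(n) ~ (3/π²) x². For x = 113, (3/π²)·113² ≈ 3881.31.)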